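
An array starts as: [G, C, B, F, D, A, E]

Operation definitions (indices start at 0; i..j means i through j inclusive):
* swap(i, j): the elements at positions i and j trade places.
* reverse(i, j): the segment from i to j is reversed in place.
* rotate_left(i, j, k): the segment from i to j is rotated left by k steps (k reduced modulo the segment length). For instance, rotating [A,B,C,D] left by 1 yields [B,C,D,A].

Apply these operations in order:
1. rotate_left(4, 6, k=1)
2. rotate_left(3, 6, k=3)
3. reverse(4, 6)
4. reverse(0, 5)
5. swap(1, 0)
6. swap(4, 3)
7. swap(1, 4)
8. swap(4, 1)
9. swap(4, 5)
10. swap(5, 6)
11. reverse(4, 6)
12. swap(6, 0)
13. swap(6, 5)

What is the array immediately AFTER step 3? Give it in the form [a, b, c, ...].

After 1 (rotate_left(4, 6, k=1)): [G, C, B, F, A, E, D]
After 2 (rotate_left(3, 6, k=3)): [G, C, B, D, F, A, E]
After 3 (reverse(4, 6)): [G, C, B, D, E, A, F]

Answer: [G, C, B, D, E, A, F]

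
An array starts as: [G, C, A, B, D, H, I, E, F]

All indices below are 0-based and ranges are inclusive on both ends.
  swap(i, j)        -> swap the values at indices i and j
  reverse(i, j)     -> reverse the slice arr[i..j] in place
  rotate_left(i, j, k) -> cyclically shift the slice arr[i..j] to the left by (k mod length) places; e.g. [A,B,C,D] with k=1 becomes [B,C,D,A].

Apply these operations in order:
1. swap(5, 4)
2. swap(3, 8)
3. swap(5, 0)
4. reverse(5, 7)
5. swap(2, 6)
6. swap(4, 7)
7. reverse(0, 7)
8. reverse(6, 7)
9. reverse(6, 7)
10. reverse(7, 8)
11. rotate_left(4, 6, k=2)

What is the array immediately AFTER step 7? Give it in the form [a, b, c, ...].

After 1 (swap(5, 4)): [G, C, A, B, H, D, I, E, F]
After 2 (swap(3, 8)): [G, C, A, F, H, D, I, E, B]
After 3 (swap(5, 0)): [D, C, A, F, H, G, I, E, B]
After 4 (reverse(5, 7)): [D, C, A, F, H, E, I, G, B]
After 5 (swap(2, 6)): [D, C, I, F, H, E, A, G, B]
After 6 (swap(4, 7)): [D, C, I, F, G, E, A, H, B]
After 7 (reverse(0, 7)): [H, A, E, G, F, I, C, D, B]

Answer: [H, A, E, G, F, I, C, D, B]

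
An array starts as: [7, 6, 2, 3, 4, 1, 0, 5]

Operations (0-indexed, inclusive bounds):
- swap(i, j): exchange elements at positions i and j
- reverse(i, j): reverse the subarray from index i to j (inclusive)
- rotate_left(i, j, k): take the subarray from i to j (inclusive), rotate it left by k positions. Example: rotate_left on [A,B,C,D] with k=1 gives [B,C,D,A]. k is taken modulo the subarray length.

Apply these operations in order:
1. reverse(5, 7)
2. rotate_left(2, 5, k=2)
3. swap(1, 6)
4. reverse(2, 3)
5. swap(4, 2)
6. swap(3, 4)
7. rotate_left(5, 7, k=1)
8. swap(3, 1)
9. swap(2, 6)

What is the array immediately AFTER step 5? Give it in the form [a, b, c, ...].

Answer: [7, 0, 2, 4, 5, 3, 6, 1]

Derivation:
After 1 (reverse(5, 7)): [7, 6, 2, 3, 4, 5, 0, 1]
After 2 (rotate_left(2, 5, k=2)): [7, 6, 4, 5, 2, 3, 0, 1]
After 3 (swap(1, 6)): [7, 0, 4, 5, 2, 3, 6, 1]
After 4 (reverse(2, 3)): [7, 0, 5, 4, 2, 3, 6, 1]
After 5 (swap(4, 2)): [7, 0, 2, 4, 5, 3, 6, 1]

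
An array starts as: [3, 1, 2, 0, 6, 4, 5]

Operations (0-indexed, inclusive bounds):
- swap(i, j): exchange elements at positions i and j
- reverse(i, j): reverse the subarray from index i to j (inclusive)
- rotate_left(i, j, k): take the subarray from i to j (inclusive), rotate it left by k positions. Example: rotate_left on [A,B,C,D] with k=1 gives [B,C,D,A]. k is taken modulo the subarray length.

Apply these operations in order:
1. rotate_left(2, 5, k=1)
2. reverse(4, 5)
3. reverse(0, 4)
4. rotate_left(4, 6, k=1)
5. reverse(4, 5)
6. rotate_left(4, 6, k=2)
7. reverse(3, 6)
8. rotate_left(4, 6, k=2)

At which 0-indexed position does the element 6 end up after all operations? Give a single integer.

After 1 (rotate_left(2, 5, k=1)): [3, 1, 0, 6, 4, 2, 5]
After 2 (reverse(4, 5)): [3, 1, 0, 6, 2, 4, 5]
After 3 (reverse(0, 4)): [2, 6, 0, 1, 3, 4, 5]
After 4 (rotate_left(4, 6, k=1)): [2, 6, 0, 1, 4, 5, 3]
After 5 (reverse(4, 5)): [2, 6, 0, 1, 5, 4, 3]
After 6 (rotate_left(4, 6, k=2)): [2, 6, 0, 1, 3, 5, 4]
After 7 (reverse(3, 6)): [2, 6, 0, 4, 5, 3, 1]
After 8 (rotate_left(4, 6, k=2)): [2, 6, 0, 4, 1, 5, 3]

Answer: 1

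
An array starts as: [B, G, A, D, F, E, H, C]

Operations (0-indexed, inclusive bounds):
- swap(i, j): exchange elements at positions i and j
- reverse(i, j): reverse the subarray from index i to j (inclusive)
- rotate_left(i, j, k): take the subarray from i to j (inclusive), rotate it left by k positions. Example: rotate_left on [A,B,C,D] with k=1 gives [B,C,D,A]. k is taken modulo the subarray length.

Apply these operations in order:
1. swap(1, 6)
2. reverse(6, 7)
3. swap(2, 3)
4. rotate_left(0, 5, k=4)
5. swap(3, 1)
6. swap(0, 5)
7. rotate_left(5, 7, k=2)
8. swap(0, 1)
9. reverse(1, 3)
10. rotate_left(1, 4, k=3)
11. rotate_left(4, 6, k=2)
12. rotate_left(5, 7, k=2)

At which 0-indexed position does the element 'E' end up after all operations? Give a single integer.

After 1 (swap(1, 6)): [B, H, A, D, F, E, G, C]
After 2 (reverse(6, 7)): [B, H, A, D, F, E, C, G]
After 3 (swap(2, 3)): [B, H, D, A, F, E, C, G]
After 4 (rotate_left(0, 5, k=4)): [F, E, B, H, D, A, C, G]
After 5 (swap(3, 1)): [F, H, B, E, D, A, C, G]
After 6 (swap(0, 5)): [A, H, B, E, D, F, C, G]
After 7 (rotate_left(5, 7, k=2)): [A, H, B, E, D, G, F, C]
After 8 (swap(0, 1)): [H, A, B, E, D, G, F, C]
After 9 (reverse(1, 3)): [H, E, B, A, D, G, F, C]
After 10 (rotate_left(1, 4, k=3)): [H, D, E, B, A, G, F, C]
After 11 (rotate_left(4, 6, k=2)): [H, D, E, B, F, A, G, C]
After 12 (rotate_left(5, 7, k=2)): [H, D, E, B, F, C, A, G]

Answer: 2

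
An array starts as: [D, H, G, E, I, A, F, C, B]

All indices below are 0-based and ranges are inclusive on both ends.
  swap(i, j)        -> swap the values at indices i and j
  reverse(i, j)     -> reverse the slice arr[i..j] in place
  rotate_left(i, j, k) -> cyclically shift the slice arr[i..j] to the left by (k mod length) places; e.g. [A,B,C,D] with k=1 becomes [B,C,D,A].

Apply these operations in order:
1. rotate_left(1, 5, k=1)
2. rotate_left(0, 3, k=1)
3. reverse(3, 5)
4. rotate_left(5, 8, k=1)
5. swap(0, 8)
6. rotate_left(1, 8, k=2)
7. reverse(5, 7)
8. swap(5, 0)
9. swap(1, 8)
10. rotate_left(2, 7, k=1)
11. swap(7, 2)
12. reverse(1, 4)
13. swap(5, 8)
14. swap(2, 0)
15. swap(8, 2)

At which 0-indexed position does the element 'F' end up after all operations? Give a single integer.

Answer: 7

Derivation:
After 1 (rotate_left(1, 5, k=1)): [D, G, E, I, A, H, F, C, B]
After 2 (rotate_left(0, 3, k=1)): [G, E, I, D, A, H, F, C, B]
After 3 (reverse(3, 5)): [G, E, I, H, A, D, F, C, B]
After 4 (rotate_left(5, 8, k=1)): [G, E, I, H, A, F, C, B, D]
After 5 (swap(0, 8)): [D, E, I, H, A, F, C, B, G]
After 6 (rotate_left(1, 8, k=2)): [D, H, A, F, C, B, G, E, I]
After 7 (reverse(5, 7)): [D, H, A, F, C, E, G, B, I]
After 8 (swap(5, 0)): [E, H, A, F, C, D, G, B, I]
After 9 (swap(1, 8)): [E, I, A, F, C, D, G, B, H]
After 10 (rotate_left(2, 7, k=1)): [E, I, F, C, D, G, B, A, H]
After 11 (swap(7, 2)): [E, I, A, C, D, G, B, F, H]
After 12 (reverse(1, 4)): [E, D, C, A, I, G, B, F, H]
After 13 (swap(5, 8)): [E, D, C, A, I, H, B, F, G]
After 14 (swap(2, 0)): [C, D, E, A, I, H, B, F, G]
After 15 (swap(8, 2)): [C, D, G, A, I, H, B, F, E]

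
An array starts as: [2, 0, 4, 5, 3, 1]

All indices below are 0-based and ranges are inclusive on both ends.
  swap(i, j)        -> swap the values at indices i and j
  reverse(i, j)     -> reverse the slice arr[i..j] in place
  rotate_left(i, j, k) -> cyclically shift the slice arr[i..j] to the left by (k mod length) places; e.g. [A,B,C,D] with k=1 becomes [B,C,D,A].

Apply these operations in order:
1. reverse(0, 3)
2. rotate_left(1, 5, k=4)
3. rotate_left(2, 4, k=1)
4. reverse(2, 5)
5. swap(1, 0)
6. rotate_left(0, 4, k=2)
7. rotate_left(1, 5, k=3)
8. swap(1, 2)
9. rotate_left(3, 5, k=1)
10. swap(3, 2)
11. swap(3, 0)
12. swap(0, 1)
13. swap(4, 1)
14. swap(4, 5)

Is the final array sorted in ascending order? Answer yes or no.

After 1 (reverse(0, 3)): [5, 4, 0, 2, 3, 1]
After 2 (rotate_left(1, 5, k=4)): [5, 1, 4, 0, 2, 3]
After 3 (rotate_left(2, 4, k=1)): [5, 1, 0, 2, 4, 3]
After 4 (reverse(2, 5)): [5, 1, 3, 4, 2, 0]
After 5 (swap(1, 0)): [1, 5, 3, 4, 2, 0]
After 6 (rotate_left(0, 4, k=2)): [3, 4, 2, 1, 5, 0]
After 7 (rotate_left(1, 5, k=3)): [3, 5, 0, 4, 2, 1]
After 8 (swap(1, 2)): [3, 0, 5, 4, 2, 1]
After 9 (rotate_left(3, 5, k=1)): [3, 0, 5, 2, 1, 4]
After 10 (swap(3, 2)): [3, 0, 2, 5, 1, 4]
After 11 (swap(3, 0)): [5, 0, 2, 3, 1, 4]
After 12 (swap(0, 1)): [0, 5, 2, 3, 1, 4]
After 13 (swap(4, 1)): [0, 1, 2, 3, 5, 4]
After 14 (swap(4, 5)): [0, 1, 2, 3, 4, 5]

Answer: yes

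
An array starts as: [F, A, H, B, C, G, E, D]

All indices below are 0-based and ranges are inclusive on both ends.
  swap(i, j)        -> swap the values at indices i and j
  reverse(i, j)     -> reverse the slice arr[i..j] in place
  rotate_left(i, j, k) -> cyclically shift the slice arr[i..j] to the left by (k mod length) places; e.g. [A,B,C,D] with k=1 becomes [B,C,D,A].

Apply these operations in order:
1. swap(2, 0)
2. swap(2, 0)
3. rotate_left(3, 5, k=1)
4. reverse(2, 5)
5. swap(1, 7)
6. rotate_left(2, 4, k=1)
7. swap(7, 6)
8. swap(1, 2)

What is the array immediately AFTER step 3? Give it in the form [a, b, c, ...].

Answer: [F, A, H, C, G, B, E, D]

Derivation:
After 1 (swap(2, 0)): [H, A, F, B, C, G, E, D]
After 2 (swap(2, 0)): [F, A, H, B, C, G, E, D]
After 3 (rotate_left(3, 5, k=1)): [F, A, H, C, G, B, E, D]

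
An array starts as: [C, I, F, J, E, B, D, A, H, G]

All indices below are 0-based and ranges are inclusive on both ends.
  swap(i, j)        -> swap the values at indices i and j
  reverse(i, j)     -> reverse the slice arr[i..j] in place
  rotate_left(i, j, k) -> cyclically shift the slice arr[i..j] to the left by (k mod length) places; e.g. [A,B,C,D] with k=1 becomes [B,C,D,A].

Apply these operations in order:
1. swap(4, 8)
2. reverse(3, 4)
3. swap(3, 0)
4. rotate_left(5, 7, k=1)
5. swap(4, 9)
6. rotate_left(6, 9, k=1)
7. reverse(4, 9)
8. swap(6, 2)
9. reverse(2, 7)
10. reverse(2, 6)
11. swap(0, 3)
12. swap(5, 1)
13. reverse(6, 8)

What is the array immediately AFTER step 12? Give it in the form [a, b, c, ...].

Answer: [A, F, C, H, J, I, B, E, D, G]

Derivation:
After 1 (swap(4, 8)): [C, I, F, J, H, B, D, A, E, G]
After 2 (reverse(3, 4)): [C, I, F, H, J, B, D, A, E, G]
After 3 (swap(3, 0)): [H, I, F, C, J, B, D, A, E, G]
After 4 (rotate_left(5, 7, k=1)): [H, I, F, C, J, D, A, B, E, G]
After 5 (swap(4, 9)): [H, I, F, C, G, D, A, B, E, J]
After 6 (rotate_left(6, 9, k=1)): [H, I, F, C, G, D, B, E, J, A]
After 7 (reverse(4, 9)): [H, I, F, C, A, J, E, B, D, G]
After 8 (swap(6, 2)): [H, I, E, C, A, J, F, B, D, G]
After 9 (reverse(2, 7)): [H, I, B, F, J, A, C, E, D, G]
After 10 (reverse(2, 6)): [H, I, C, A, J, F, B, E, D, G]
After 11 (swap(0, 3)): [A, I, C, H, J, F, B, E, D, G]
After 12 (swap(5, 1)): [A, F, C, H, J, I, B, E, D, G]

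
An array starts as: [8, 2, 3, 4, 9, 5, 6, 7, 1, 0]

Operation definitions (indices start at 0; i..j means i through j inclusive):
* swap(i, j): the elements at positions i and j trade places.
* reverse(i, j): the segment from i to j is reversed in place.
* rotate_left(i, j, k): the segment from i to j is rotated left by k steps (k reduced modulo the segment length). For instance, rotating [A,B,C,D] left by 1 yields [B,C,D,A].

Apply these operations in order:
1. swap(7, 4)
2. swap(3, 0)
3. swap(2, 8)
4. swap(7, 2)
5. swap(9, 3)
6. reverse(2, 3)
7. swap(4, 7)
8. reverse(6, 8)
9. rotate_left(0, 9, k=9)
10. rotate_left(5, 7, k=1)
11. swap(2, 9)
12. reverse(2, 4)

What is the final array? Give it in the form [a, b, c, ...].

After 1 (swap(7, 4)): [8, 2, 3, 4, 7, 5, 6, 9, 1, 0]
After 2 (swap(3, 0)): [4, 2, 3, 8, 7, 5, 6, 9, 1, 0]
After 3 (swap(2, 8)): [4, 2, 1, 8, 7, 5, 6, 9, 3, 0]
After 4 (swap(7, 2)): [4, 2, 9, 8, 7, 5, 6, 1, 3, 0]
After 5 (swap(9, 3)): [4, 2, 9, 0, 7, 5, 6, 1, 3, 8]
After 6 (reverse(2, 3)): [4, 2, 0, 9, 7, 5, 6, 1, 3, 8]
After 7 (swap(4, 7)): [4, 2, 0, 9, 1, 5, 6, 7, 3, 8]
After 8 (reverse(6, 8)): [4, 2, 0, 9, 1, 5, 3, 7, 6, 8]
After 9 (rotate_left(0, 9, k=9)): [8, 4, 2, 0, 9, 1, 5, 3, 7, 6]
After 10 (rotate_left(5, 7, k=1)): [8, 4, 2, 0, 9, 5, 3, 1, 7, 6]
After 11 (swap(2, 9)): [8, 4, 6, 0, 9, 5, 3, 1, 7, 2]
After 12 (reverse(2, 4)): [8, 4, 9, 0, 6, 5, 3, 1, 7, 2]

Answer: [8, 4, 9, 0, 6, 5, 3, 1, 7, 2]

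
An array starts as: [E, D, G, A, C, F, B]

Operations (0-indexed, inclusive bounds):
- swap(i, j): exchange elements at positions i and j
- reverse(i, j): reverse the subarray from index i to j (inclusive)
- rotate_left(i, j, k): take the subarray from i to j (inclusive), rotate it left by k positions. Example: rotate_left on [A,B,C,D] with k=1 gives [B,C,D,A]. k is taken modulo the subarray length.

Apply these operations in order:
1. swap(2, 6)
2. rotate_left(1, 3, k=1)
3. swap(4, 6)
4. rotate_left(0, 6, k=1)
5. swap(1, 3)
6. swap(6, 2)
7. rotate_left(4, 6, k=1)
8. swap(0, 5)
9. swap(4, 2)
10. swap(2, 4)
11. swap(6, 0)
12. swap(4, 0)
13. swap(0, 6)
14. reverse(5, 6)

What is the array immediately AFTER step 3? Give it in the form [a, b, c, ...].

After 1 (swap(2, 6)): [E, D, B, A, C, F, G]
After 2 (rotate_left(1, 3, k=1)): [E, B, A, D, C, F, G]
After 3 (swap(4, 6)): [E, B, A, D, G, F, C]

Answer: [E, B, A, D, G, F, C]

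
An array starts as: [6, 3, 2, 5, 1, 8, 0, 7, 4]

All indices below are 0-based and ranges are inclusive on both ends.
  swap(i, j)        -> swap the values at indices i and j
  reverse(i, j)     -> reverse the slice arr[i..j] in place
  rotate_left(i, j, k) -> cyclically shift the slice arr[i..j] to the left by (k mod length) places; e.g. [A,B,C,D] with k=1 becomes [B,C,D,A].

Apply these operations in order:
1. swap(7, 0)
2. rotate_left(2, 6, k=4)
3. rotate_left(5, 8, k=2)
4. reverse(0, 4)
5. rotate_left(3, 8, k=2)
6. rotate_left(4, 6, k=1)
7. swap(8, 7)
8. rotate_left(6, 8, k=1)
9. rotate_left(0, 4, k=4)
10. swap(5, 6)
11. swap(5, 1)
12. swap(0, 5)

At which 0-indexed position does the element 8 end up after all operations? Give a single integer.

After 1 (swap(7, 0)): [7, 3, 2, 5, 1, 8, 0, 6, 4]
After 2 (rotate_left(2, 6, k=4)): [7, 3, 0, 2, 5, 1, 8, 6, 4]
After 3 (rotate_left(5, 8, k=2)): [7, 3, 0, 2, 5, 6, 4, 1, 8]
After 4 (reverse(0, 4)): [5, 2, 0, 3, 7, 6, 4, 1, 8]
After 5 (rotate_left(3, 8, k=2)): [5, 2, 0, 6, 4, 1, 8, 3, 7]
After 6 (rotate_left(4, 6, k=1)): [5, 2, 0, 6, 1, 8, 4, 3, 7]
After 7 (swap(8, 7)): [5, 2, 0, 6, 1, 8, 4, 7, 3]
After 8 (rotate_left(6, 8, k=1)): [5, 2, 0, 6, 1, 8, 7, 3, 4]
After 9 (rotate_left(0, 4, k=4)): [1, 5, 2, 0, 6, 8, 7, 3, 4]
After 10 (swap(5, 6)): [1, 5, 2, 0, 6, 7, 8, 3, 4]
After 11 (swap(5, 1)): [1, 7, 2, 0, 6, 5, 8, 3, 4]
After 12 (swap(0, 5)): [5, 7, 2, 0, 6, 1, 8, 3, 4]

Answer: 6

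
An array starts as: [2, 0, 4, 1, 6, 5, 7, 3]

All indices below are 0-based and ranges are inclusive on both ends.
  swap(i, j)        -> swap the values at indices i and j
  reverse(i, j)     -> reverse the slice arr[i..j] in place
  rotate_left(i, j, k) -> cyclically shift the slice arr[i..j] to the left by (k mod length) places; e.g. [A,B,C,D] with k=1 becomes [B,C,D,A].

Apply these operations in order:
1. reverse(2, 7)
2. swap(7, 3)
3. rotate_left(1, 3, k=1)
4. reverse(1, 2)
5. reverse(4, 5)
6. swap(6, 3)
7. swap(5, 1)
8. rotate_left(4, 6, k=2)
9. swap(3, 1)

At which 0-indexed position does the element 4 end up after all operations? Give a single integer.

Answer: 6

Derivation:
After 1 (reverse(2, 7)): [2, 0, 3, 7, 5, 6, 1, 4]
After 2 (swap(7, 3)): [2, 0, 3, 4, 5, 6, 1, 7]
After 3 (rotate_left(1, 3, k=1)): [2, 3, 4, 0, 5, 6, 1, 7]
After 4 (reverse(1, 2)): [2, 4, 3, 0, 5, 6, 1, 7]
After 5 (reverse(4, 5)): [2, 4, 3, 0, 6, 5, 1, 7]
After 6 (swap(6, 3)): [2, 4, 3, 1, 6, 5, 0, 7]
After 7 (swap(5, 1)): [2, 5, 3, 1, 6, 4, 0, 7]
After 8 (rotate_left(4, 6, k=2)): [2, 5, 3, 1, 0, 6, 4, 7]
After 9 (swap(3, 1)): [2, 1, 3, 5, 0, 6, 4, 7]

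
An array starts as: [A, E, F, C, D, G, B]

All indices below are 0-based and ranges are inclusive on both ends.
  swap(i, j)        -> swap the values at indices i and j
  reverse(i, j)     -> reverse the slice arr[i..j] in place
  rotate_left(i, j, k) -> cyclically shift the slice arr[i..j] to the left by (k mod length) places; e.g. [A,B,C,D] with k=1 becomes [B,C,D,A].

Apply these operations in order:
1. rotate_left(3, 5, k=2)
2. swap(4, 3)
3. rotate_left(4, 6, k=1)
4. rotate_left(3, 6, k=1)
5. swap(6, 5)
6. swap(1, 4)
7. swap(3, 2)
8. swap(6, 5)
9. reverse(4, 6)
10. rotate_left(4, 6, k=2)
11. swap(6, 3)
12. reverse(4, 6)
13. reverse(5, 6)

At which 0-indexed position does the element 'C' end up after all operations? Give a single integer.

After 1 (rotate_left(3, 5, k=2)): [A, E, F, G, C, D, B]
After 2 (swap(4, 3)): [A, E, F, C, G, D, B]
After 3 (rotate_left(4, 6, k=1)): [A, E, F, C, D, B, G]
After 4 (rotate_left(3, 6, k=1)): [A, E, F, D, B, G, C]
After 5 (swap(6, 5)): [A, E, F, D, B, C, G]
After 6 (swap(1, 4)): [A, B, F, D, E, C, G]
After 7 (swap(3, 2)): [A, B, D, F, E, C, G]
After 8 (swap(6, 5)): [A, B, D, F, E, G, C]
After 9 (reverse(4, 6)): [A, B, D, F, C, G, E]
After 10 (rotate_left(4, 6, k=2)): [A, B, D, F, E, C, G]
After 11 (swap(6, 3)): [A, B, D, G, E, C, F]
After 12 (reverse(4, 6)): [A, B, D, G, F, C, E]
After 13 (reverse(5, 6)): [A, B, D, G, F, E, C]

Answer: 6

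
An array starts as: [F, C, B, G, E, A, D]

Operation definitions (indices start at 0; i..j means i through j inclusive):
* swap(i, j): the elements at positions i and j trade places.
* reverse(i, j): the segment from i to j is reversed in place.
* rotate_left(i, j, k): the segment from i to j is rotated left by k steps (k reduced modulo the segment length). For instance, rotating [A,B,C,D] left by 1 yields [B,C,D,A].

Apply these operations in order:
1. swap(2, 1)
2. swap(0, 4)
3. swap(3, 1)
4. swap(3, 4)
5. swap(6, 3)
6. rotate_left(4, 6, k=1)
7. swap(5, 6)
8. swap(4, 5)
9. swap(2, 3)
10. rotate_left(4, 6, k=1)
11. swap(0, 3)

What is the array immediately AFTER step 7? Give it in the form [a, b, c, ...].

After 1 (swap(2, 1)): [F, B, C, G, E, A, D]
After 2 (swap(0, 4)): [E, B, C, G, F, A, D]
After 3 (swap(3, 1)): [E, G, C, B, F, A, D]
After 4 (swap(3, 4)): [E, G, C, F, B, A, D]
After 5 (swap(6, 3)): [E, G, C, D, B, A, F]
After 6 (rotate_left(4, 6, k=1)): [E, G, C, D, A, F, B]
After 7 (swap(5, 6)): [E, G, C, D, A, B, F]

Answer: [E, G, C, D, A, B, F]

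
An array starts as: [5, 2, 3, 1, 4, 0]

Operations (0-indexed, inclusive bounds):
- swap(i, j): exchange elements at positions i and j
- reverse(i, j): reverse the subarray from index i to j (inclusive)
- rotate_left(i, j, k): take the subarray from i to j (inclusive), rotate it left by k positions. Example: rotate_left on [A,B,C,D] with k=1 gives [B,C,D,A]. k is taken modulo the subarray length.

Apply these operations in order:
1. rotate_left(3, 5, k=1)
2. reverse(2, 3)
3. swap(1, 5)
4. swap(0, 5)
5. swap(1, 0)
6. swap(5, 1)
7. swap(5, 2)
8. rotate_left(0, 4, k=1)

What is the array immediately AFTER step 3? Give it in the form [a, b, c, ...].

Answer: [5, 1, 4, 3, 0, 2]

Derivation:
After 1 (rotate_left(3, 5, k=1)): [5, 2, 3, 4, 0, 1]
After 2 (reverse(2, 3)): [5, 2, 4, 3, 0, 1]
After 3 (swap(1, 5)): [5, 1, 4, 3, 0, 2]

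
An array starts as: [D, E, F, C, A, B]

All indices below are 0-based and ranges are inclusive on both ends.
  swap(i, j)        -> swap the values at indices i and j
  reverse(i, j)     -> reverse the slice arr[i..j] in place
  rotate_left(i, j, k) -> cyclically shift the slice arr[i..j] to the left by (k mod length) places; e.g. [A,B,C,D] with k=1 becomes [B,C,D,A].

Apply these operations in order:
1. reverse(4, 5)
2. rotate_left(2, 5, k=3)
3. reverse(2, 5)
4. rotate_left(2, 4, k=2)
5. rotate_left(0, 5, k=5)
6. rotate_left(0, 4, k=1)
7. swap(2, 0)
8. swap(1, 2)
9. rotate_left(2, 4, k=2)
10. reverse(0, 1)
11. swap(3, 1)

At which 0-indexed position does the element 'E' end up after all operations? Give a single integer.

Answer: 1

Derivation:
After 1 (reverse(4, 5)): [D, E, F, C, B, A]
After 2 (rotate_left(2, 5, k=3)): [D, E, A, F, C, B]
After 3 (reverse(2, 5)): [D, E, B, C, F, A]
After 4 (rotate_left(2, 4, k=2)): [D, E, F, B, C, A]
After 5 (rotate_left(0, 5, k=5)): [A, D, E, F, B, C]
After 6 (rotate_left(0, 4, k=1)): [D, E, F, B, A, C]
After 7 (swap(2, 0)): [F, E, D, B, A, C]
After 8 (swap(1, 2)): [F, D, E, B, A, C]
After 9 (rotate_left(2, 4, k=2)): [F, D, A, E, B, C]
After 10 (reverse(0, 1)): [D, F, A, E, B, C]
After 11 (swap(3, 1)): [D, E, A, F, B, C]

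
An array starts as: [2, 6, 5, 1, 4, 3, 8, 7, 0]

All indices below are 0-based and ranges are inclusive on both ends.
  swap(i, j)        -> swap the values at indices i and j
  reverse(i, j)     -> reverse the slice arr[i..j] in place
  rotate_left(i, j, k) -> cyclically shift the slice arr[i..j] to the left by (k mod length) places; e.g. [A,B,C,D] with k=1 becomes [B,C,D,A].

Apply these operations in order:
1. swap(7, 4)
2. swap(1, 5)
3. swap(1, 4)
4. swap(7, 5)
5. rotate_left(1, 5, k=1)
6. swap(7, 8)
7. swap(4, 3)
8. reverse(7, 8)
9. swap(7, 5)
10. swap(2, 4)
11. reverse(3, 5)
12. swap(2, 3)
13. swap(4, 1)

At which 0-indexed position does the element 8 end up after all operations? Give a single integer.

Answer: 6

Derivation:
After 1 (swap(7, 4)): [2, 6, 5, 1, 7, 3, 8, 4, 0]
After 2 (swap(1, 5)): [2, 3, 5, 1, 7, 6, 8, 4, 0]
After 3 (swap(1, 4)): [2, 7, 5, 1, 3, 6, 8, 4, 0]
After 4 (swap(7, 5)): [2, 7, 5, 1, 3, 4, 8, 6, 0]
After 5 (rotate_left(1, 5, k=1)): [2, 5, 1, 3, 4, 7, 8, 6, 0]
After 6 (swap(7, 8)): [2, 5, 1, 3, 4, 7, 8, 0, 6]
After 7 (swap(4, 3)): [2, 5, 1, 4, 3, 7, 8, 0, 6]
After 8 (reverse(7, 8)): [2, 5, 1, 4, 3, 7, 8, 6, 0]
After 9 (swap(7, 5)): [2, 5, 1, 4, 3, 6, 8, 7, 0]
After 10 (swap(2, 4)): [2, 5, 3, 4, 1, 6, 8, 7, 0]
After 11 (reverse(3, 5)): [2, 5, 3, 6, 1, 4, 8, 7, 0]
After 12 (swap(2, 3)): [2, 5, 6, 3, 1, 4, 8, 7, 0]
After 13 (swap(4, 1)): [2, 1, 6, 3, 5, 4, 8, 7, 0]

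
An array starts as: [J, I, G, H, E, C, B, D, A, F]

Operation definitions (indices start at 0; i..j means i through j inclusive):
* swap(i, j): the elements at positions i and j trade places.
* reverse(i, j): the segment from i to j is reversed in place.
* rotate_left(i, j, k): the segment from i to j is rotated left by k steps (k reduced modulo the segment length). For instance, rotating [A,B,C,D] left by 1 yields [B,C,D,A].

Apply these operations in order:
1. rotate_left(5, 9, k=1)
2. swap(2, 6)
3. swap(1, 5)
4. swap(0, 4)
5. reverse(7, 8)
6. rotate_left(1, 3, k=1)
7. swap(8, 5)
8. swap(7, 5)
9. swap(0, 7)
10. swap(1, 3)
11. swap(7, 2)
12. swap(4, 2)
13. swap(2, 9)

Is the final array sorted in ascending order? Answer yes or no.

Answer: yes

Derivation:
After 1 (rotate_left(5, 9, k=1)): [J, I, G, H, E, B, D, A, F, C]
After 2 (swap(2, 6)): [J, I, D, H, E, B, G, A, F, C]
After 3 (swap(1, 5)): [J, B, D, H, E, I, G, A, F, C]
After 4 (swap(0, 4)): [E, B, D, H, J, I, G, A, F, C]
After 5 (reverse(7, 8)): [E, B, D, H, J, I, G, F, A, C]
After 6 (rotate_left(1, 3, k=1)): [E, D, H, B, J, I, G, F, A, C]
After 7 (swap(8, 5)): [E, D, H, B, J, A, G, F, I, C]
After 8 (swap(7, 5)): [E, D, H, B, J, F, G, A, I, C]
After 9 (swap(0, 7)): [A, D, H, B, J, F, G, E, I, C]
After 10 (swap(1, 3)): [A, B, H, D, J, F, G, E, I, C]
After 11 (swap(7, 2)): [A, B, E, D, J, F, G, H, I, C]
After 12 (swap(4, 2)): [A, B, J, D, E, F, G, H, I, C]
After 13 (swap(2, 9)): [A, B, C, D, E, F, G, H, I, J]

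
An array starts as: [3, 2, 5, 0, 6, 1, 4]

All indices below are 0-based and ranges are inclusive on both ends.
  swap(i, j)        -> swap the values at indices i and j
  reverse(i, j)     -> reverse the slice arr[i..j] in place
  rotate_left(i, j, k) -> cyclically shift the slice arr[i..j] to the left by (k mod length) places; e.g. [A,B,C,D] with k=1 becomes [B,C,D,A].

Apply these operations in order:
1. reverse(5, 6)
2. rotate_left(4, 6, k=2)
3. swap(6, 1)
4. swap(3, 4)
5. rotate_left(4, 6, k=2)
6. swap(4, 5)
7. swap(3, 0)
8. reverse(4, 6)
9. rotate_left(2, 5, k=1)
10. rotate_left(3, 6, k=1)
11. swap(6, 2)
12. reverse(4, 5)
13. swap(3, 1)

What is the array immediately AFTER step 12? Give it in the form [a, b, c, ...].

After 1 (reverse(5, 6)): [3, 2, 5, 0, 6, 4, 1]
After 2 (rotate_left(4, 6, k=2)): [3, 2, 5, 0, 1, 6, 4]
After 3 (swap(6, 1)): [3, 4, 5, 0, 1, 6, 2]
After 4 (swap(3, 4)): [3, 4, 5, 1, 0, 6, 2]
After 5 (rotate_left(4, 6, k=2)): [3, 4, 5, 1, 2, 0, 6]
After 6 (swap(4, 5)): [3, 4, 5, 1, 0, 2, 6]
After 7 (swap(3, 0)): [1, 4, 5, 3, 0, 2, 6]
After 8 (reverse(4, 6)): [1, 4, 5, 3, 6, 2, 0]
After 9 (rotate_left(2, 5, k=1)): [1, 4, 3, 6, 2, 5, 0]
After 10 (rotate_left(3, 6, k=1)): [1, 4, 3, 2, 5, 0, 6]
After 11 (swap(6, 2)): [1, 4, 6, 2, 5, 0, 3]
After 12 (reverse(4, 5)): [1, 4, 6, 2, 0, 5, 3]

Answer: [1, 4, 6, 2, 0, 5, 3]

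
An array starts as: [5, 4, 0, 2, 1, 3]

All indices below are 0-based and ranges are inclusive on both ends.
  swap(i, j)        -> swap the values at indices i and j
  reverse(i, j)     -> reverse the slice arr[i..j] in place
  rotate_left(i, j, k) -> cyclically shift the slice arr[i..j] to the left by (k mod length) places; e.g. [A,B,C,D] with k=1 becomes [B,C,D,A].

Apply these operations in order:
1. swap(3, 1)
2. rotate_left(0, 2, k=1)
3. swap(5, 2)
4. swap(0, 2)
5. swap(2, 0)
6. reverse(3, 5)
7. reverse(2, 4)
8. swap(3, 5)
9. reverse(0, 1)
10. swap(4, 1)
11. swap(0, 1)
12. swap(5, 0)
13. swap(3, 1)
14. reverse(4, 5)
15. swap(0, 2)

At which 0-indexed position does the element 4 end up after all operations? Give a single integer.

Answer: 1

Derivation:
After 1 (swap(3, 1)): [5, 2, 0, 4, 1, 3]
After 2 (rotate_left(0, 2, k=1)): [2, 0, 5, 4, 1, 3]
After 3 (swap(5, 2)): [2, 0, 3, 4, 1, 5]
After 4 (swap(0, 2)): [3, 0, 2, 4, 1, 5]
After 5 (swap(2, 0)): [2, 0, 3, 4, 1, 5]
After 6 (reverse(3, 5)): [2, 0, 3, 5, 1, 4]
After 7 (reverse(2, 4)): [2, 0, 1, 5, 3, 4]
After 8 (swap(3, 5)): [2, 0, 1, 4, 3, 5]
After 9 (reverse(0, 1)): [0, 2, 1, 4, 3, 5]
After 10 (swap(4, 1)): [0, 3, 1, 4, 2, 5]
After 11 (swap(0, 1)): [3, 0, 1, 4, 2, 5]
After 12 (swap(5, 0)): [5, 0, 1, 4, 2, 3]
After 13 (swap(3, 1)): [5, 4, 1, 0, 2, 3]
After 14 (reverse(4, 5)): [5, 4, 1, 0, 3, 2]
After 15 (swap(0, 2)): [1, 4, 5, 0, 3, 2]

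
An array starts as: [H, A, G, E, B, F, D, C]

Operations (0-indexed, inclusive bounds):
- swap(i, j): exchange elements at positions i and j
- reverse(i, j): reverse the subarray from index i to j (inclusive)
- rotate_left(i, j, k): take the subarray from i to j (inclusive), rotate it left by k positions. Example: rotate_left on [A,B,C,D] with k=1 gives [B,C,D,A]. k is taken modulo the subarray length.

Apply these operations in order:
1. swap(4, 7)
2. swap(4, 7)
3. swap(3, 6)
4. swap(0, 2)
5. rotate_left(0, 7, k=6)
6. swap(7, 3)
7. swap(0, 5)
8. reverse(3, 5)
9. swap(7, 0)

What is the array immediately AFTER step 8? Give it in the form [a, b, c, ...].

After 1 (swap(4, 7)): [H, A, G, E, C, F, D, B]
After 2 (swap(4, 7)): [H, A, G, E, B, F, D, C]
After 3 (swap(3, 6)): [H, A, G, D, B, F, E, C]
After 4 (swap(0, 2)): [G, A, H, D, B, F, E, C]
After 5 (rotate_left(0, 7, k=6)): [E, C, G, A, H, D, B, F]
After 6 (swap(7, 3)): [E, C, G, F, H, D, B, A]
After 7 (swap(0, 5)): [D, C, G, F, H, E, B, A]
After 8 (reverse(3, 5)): [D, C, G, E, H, F, B, A]

Answer: [D, C, G, E, H, F, B, A]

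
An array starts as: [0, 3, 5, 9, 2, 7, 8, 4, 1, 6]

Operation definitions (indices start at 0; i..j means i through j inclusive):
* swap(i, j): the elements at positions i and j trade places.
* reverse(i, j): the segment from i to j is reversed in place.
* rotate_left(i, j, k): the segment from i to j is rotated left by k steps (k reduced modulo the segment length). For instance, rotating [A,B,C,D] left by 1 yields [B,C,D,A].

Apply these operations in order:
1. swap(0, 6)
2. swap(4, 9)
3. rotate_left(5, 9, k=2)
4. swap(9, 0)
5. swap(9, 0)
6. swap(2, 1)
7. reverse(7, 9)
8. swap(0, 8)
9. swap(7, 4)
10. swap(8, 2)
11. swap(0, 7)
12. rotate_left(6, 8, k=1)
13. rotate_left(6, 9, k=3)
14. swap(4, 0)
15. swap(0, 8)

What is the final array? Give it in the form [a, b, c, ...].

Answer: [3, 5, 8, 9, 6, 4, 2, 7, 0, 1]

Derivation:
After 1 (swap(0, 6)): [8, 3, 5, 9, 2, 7, 0, 4, 1, 6]
After 2 (swap(4, 9)): [8, 3, 5, 9, 6, 7, 0, 4, 1, 2]
After 3 (rotate_left(5, 9, k=2)): [8, 3, 5, 9, 6, 4, 1, 2, 7, 0]
After 4 (swap(9, 0)): [0, 3, 5, 9, 6, 4, 1, 2, 7, 8]
After 5 (swap(9, 0)): [8, 3, 5, 9, 6, 4, 1, 2, 7, 0]
After 6 (swap(2, 1)): [8, 5, 3, 9, 6, 4, 1, 2, 7, 0]
After 7 (reverse(7, 9)): [8, 5, 3, 9, 6, 4, 1, 0, 7, 2]
After 8 (swap(0, 8)): [7, 5, 3, 9, 6, 4, 1, 0, 8, 2]
After 9 (swap(7, 4)): [7, 5, 3, 9, 0, 4, 1, 6, 8, 2]
After 10 (swap(8, 2)): [7, 5, 8, 9, 0, 4, 1, 6, 3, 2]
After 11 (swap(0, 7)): [6, 5, 8, 9, 0, 4, 1, 7, 3, 2]
After 12 (rotate_left(6, 8, k=1)): [6, 5, 8, 9, 0, 4, 7, 3, 1, 2]
After 13 (rotate_left(6, 9, k=3)): [6, 5, 8, 9, 0, 4, 2, 7, 3, 1]
After 14 (swap(4, 0)): [0, 5, 8, 9, 6, 4, 2, 7, 3, 1]
After 15 (swap(0, 8)): [3, 5, 8, 9, 6, 4, 2, 7, 0, 1]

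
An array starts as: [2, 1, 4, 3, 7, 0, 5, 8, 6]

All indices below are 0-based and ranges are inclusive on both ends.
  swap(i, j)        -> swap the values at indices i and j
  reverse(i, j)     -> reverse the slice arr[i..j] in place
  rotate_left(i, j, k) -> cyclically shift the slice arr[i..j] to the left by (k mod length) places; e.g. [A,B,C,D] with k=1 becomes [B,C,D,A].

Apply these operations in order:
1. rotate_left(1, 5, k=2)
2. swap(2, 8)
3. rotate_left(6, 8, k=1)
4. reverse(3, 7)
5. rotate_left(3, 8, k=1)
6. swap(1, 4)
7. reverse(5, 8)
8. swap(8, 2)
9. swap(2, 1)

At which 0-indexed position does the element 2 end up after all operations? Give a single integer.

Answer: 0

Derivation:
After 1 (rotate_left(1, 5, k=2)): [2, 3, 7, 0, 1, 4, 5, 8, 6]
After 2 (swap(2, 8)): [2, 3, 6, 0, 1, 4, 5, 8, 7]
After 3 (rotate_left(6, 8, k=1)): [2, 3, 6, 0, 1, 4, 8, 7, 5]
After 4 (reverse(3, 7)): [2, 3, 6, 7, 8, 4, 1, 0, 5]
After 5 (rotate_left(3, 8, k=1)): [2, 3, 6, 8, 4, 1, 0, 5, 7]
After 6 (swap(1, 4)): [2, 4, 6, 8, 3, 1, 0, 5, 7]
After 7 (reverse(5, 8)): [2, 4, 6, 8, 3, 7, 5, 0, 1]
After 8 (swap(8, 2)): [2, 4, 1, 8, 3, 7, 5, 0, 6]
After 9 (swap(2, 1)): [2, 1, 4, 8, 3, 7, 5, 0, 6]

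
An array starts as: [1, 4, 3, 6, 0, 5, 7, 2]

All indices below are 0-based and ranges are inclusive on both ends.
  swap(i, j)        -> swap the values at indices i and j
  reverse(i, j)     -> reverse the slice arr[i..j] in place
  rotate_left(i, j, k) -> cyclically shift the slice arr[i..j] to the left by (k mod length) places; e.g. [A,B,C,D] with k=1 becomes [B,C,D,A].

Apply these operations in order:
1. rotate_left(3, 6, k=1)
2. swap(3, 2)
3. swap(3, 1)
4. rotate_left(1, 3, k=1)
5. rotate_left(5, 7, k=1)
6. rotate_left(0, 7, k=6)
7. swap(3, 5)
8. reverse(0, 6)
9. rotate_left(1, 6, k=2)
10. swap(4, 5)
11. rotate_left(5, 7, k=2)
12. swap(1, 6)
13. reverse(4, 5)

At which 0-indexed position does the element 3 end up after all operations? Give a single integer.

Answer: 6

Derivation:
After 1 (rotate_left(3, 6, k=1)): [1, 4, 3, 0, 5, 7, 6, 2]
After 2 (swap(3, 2)): [1, 4, 0, 3, 5, 7, 6, 2]
After 3 (swap(3, 1)): [1, 3, 0, 4, 5, 7, 6, 2]
After 4 (rotate_left(1, 3, k=1)): [1, 0, 4, 3, 5, 7, 6, 2]
After 5 (rotate_left(5, 7, k=1)): [1, 0, 4, 3, 5, 6, 2, 7]
After 6 (rotate_left(0, 7, k=6)): [2, 7, 1, 0, 4, 3, 5, 6]
After 7 (swap(3, 5)): [2, 7, 1, 3, 4, 0, 5, 6]
After 8 (reverse(0, 6)): [5, 0, 4, 3, 1, 7, 2, 6]
After 9 (rotate_left(1, 6, k=2)): [5, 3, 1, 7, 2, 0, 4, 6]
After 10 (swap(4, 5)): [5, 3, 1, 7, 0, 2, 4, 6]
After 11 (rotate_left(5, 7, k=2)): [5, 3, 1, 7, 0, 6, 2, 4]
After 12 (swap(1, 6)): [5, 2, 1, 7, 0, 6, 3, 4]
After 13 (reverse(4, 5)): [5, 2, 1, 7, 6, 0, 3, 4]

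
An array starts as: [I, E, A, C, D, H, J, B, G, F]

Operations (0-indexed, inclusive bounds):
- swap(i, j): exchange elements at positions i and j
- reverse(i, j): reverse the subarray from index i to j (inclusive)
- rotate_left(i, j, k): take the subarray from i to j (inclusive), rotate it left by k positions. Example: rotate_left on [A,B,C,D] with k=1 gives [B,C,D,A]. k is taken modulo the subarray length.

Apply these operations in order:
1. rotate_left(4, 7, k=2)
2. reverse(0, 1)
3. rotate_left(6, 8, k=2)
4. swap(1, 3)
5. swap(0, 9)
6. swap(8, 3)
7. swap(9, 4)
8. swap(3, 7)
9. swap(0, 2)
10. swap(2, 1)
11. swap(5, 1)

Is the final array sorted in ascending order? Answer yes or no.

Answer: yes

Derivation:
After 1 (rotate_left(4, 7, k=2)): [I, E, A, C, J, B, D, H, G, F]
After 2 (reverse(0, 1)): [E, I, A, C, J, B, D, H, G, F]
After 3 (rotate_left(6, 8, k=2)): [E, I, A, C, J, B, G, D, H, F]
After 4 (swap(1, 3)): [E, C, A, I, J, B, G, D, H, F]
After 5 (swap(0, 9)): [F, C, A, I, J, B, G, D, H, E]
After 6 (swap(8, 3)): [F, C, A, H, J, B, G, D, I, E]
After 7 (swap(9, 4)): [F, C, A, H, E, B, G, D, I, J]
After 8 (swap(3, 7)): [F, C, A, D, E, B, G, H, I, J]
After 9 (swap(0, 2)): [A, C, F, D, E, B, G, H, I, J]
After 10 (swap(2, 1)): [A, F, C, D, E, B, G, H, I, J]
After 11 (swap(5, 1)): [A, B, C, D, E, F, G, H, I, J]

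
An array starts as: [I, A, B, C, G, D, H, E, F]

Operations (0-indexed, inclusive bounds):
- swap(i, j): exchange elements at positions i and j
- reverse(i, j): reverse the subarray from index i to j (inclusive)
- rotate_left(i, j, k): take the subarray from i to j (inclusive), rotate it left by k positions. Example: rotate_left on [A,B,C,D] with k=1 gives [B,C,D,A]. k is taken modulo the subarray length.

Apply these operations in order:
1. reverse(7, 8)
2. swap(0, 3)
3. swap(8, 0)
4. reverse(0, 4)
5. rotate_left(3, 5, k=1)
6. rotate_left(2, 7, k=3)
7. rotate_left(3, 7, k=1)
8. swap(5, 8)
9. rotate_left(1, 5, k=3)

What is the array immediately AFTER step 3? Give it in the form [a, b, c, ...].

Answer: [E, A, B, I, G, D, H, F, C]

Derivation:
After 1 (reverse(7, 8)): [I, A, B, C, G, D, H, F, E]
After 2 (swap(0, 3)): [C, A, B, I, G, D, H, F, E]
After 3 (swap(8, 0)): [E, A, B, I, G, D, H, F, C]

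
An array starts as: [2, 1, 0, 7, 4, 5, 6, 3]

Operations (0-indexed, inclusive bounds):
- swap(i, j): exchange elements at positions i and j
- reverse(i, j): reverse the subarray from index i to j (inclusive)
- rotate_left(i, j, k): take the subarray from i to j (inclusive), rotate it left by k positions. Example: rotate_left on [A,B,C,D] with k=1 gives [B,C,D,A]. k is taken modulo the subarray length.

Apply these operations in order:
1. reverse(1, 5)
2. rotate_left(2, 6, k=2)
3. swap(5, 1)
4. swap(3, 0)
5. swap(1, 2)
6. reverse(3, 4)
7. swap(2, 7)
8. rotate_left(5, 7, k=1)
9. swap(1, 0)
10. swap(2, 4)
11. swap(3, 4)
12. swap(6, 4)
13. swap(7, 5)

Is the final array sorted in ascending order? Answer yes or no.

After 1 (reverse(1, 5)): [2, 5, 4, 7, 0, 1, 6, 3]
After 2 (rotate_left(2, 6, k=2)): [2, 5, 0, 1, 6, 4, 7, 3]
After 3 (swap(5, 1)): [2, 4, 0, 1, 6, 5, 7, 3]
After 4 (swap(3, 0)): [1, 4, 0, 2, 6, 5, 7, 3]
After 5 (swap(1, 2)): [1, 0, 4, 2, 6, 5, 7, 3]
After 6 (reverse(3, 4)): [1, 0, 4, 6, 2, 5, 7, 3]
After 7 (swap(2, 7)): [1, 0, 3, 6, 2, 5, 7, 4]
After 8 (rotate_left(5, 7, k=1)): [1, 0, 3, 6, 2, 7, 4, 5]
After 9 (swap(1, 0)): [0, 1, 3, 6, 2, 7, 4, 5]
After 10 (swap(2, 4)): [0, 1, 2, 6, 3, 7, 4, 5]
After 11 (swap(3, 4)): [0, 1, 2, 3, 6, 7, 4, 5]
After 12 (swap(6, 4)): [0, 1, 2, 3, 4, 7, 6, 5]
After 13 (swap(7, 5)): [0, 1, 2, 3, 4, 5, 6, 7]

Answer: yes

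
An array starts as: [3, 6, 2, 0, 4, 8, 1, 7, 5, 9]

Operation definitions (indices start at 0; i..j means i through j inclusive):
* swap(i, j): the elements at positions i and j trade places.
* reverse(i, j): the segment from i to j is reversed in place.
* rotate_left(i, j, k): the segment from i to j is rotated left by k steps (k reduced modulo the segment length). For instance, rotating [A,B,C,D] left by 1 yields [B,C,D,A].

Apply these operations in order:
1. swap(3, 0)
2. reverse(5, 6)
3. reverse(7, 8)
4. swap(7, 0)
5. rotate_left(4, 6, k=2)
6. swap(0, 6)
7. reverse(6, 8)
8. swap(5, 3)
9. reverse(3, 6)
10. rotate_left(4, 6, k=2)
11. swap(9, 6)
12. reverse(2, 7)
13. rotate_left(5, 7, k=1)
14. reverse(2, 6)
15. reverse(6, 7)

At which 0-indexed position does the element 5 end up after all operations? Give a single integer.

Answer: 8

Derivation:
After 1 (swap(3, 0)): [0, 6, 2, 3, 4, 8, 1, 7, 5, 9]
After 2 (reverse(5, 6)): [0, 6, 2, 3, 4, 1, 8, 7, 5, 9]
After 3 (reverse(7, 8)): [0, 6, 2, 3, 4, 1, 8, 5, 7, 9]
After 4 (swap(7, 0)): [5, 6, 2, 3, 4, 1, 8, 0, 7, 9]
After 5 (rotate_left(4, 6, k=2)): [5, 6, 2, 3, 8, 4, 1, 0, 7, 9]
After 6 (swap(0, 6)): [1, 6, 2, 3, 8, 4, 5, 0, 7, 9]
After 7 (reverse(6, 8)): [1, 6, 2, 3, 8, 4, 7, 0, 5, 9]
After 8 (swap(5, 3)): [1, 6, 2, 4, 8, 3, 7, 0, 5, 9]
After 9 (reverse(3, 6)): [1, 6, 2, 7, 3, 8, 4, 0, 5, 9]
After 10 (rotate_left(4, 6, k=2)): [1, 6, 2, 7, 4, 3, 8, 0, 5, 9]
After 11 (swap(9, 6)): [1, 6, 2, 7, 4, 3, 9, 0, 5, 8]
After 12 (reverse(2, 7)): [1, 6, 0, 9, 3, 4, 7, 2, 5, 8]
After 13 (rotate_left(5, 7, k=1)): [1, 6, 0, 9, 3, 7, 2, 4, 5, 8]
After 14 (reverse(2, 6)): [1, 6, 2, 7, 3, 9, 0, 4, 5, 8]
After 15 (reverse(6, 7)): [1, 6, 2, 7, 3, 9, 4, 0, 5, 8]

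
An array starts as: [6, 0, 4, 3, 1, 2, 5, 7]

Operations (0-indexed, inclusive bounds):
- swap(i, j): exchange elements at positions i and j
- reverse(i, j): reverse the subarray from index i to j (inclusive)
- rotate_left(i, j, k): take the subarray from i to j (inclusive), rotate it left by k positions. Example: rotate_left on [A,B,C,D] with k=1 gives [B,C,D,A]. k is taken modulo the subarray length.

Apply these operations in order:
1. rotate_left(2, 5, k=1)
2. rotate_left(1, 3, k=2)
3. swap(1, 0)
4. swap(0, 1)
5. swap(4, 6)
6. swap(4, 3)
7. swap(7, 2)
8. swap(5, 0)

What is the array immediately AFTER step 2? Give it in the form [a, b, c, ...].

After 1 (rotate_left(2, 5, k=1)): [6, 0, 3, 1, 2, 4, 5, 7]
After 2 (rotate_left(1, 3, k=2)): [6, 1, 0, 3, 2, 4, 5, 7]

Answer: [6, 1, 0, 3, 2, 4, 5, 7]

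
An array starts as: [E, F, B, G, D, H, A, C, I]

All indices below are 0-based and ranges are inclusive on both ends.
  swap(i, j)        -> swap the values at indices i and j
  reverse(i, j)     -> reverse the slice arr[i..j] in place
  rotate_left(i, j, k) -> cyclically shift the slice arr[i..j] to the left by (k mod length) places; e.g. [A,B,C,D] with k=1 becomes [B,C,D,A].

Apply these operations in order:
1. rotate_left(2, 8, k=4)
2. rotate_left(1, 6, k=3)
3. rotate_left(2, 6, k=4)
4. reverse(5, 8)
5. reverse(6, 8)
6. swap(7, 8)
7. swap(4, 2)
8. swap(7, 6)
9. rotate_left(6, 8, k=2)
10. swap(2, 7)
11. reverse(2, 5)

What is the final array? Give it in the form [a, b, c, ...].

After 1 (rotate_left(2, 8, k=4)): [E, F, A, C, I, B, G, D, H]
After 2 (rotate_left(1, 6, k=3)): [E, I, B, G, F, A, C, D, H]
After 3 (rotate_left(2, 6, k=4)): [E, I, C, B, G, F, A, D, H]
After 4 (reverse(5, 8)): [E, I, C, B, G, H, D, A, F]
After 5 (reverse(6, 8)): [E, I, C, B, G, H, F, A, D]
After 6 (swap(7, 8)): [E, I, C, B, G, H, F, D, A]
After 7 (swap(4, 2)): [E, I, G, B, C, H, F, D, A]
After 8 (swap(7, 6)): [E, I, G, B, C, H, D, F, A]
After 9 (rotate_left(6, 8, k=2)): [E, I, G, B, C, H, A, D, F]
After 10 (swap(2, 7)): [E, I, D, B, C, H, A, G, F]
After 11 (reverse(2, 5)): [E, I, H, C, B, D, A, G, F]

Answer: [E, I, H, C, B, D, A, G, F]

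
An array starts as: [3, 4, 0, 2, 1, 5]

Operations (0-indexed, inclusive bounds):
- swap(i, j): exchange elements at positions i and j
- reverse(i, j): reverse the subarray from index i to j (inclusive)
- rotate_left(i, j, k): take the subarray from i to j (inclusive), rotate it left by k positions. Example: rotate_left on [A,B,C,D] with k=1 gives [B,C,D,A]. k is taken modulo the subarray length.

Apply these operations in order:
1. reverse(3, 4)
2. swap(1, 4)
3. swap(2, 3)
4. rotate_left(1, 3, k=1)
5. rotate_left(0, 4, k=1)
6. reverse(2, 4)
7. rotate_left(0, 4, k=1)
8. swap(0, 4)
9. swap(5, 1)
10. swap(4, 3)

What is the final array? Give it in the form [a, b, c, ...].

After 1 (reverse(3, 4)): [3, 4, 0, 1, 2, 5]
After 2 (swap(1, 4)): [3, 2, 0, 1, 4, 5]
After 3 (swap(2, 3)): [3, 2, 1, 0, 4, 5]
After 4 (rotate_left(1, 3, k=1)): [3, 1, 0, 2, 4, 5]
After 5 (rotate_left(0, 4, k=1)): [1, 0, 2, 4, 3, 5]
After 6 (reverse(2, 4)): [1, 0, 3, 4, 2, 5]
After 7 (rotate_left(0, 4, k=1)): [0, 3, 4, 2, 1, 5]
After 8 (swap(0, 4)): [1, 3, 4, 2, 0, 5]
After 9 (swap(5, 1)): [1, 5, 4, 2, 0, 3]
After 10 (swap(4, 3)): [1, 5, 4, 0, 2, 3]

Answer: [1, 5, 4, 0, 2, 3]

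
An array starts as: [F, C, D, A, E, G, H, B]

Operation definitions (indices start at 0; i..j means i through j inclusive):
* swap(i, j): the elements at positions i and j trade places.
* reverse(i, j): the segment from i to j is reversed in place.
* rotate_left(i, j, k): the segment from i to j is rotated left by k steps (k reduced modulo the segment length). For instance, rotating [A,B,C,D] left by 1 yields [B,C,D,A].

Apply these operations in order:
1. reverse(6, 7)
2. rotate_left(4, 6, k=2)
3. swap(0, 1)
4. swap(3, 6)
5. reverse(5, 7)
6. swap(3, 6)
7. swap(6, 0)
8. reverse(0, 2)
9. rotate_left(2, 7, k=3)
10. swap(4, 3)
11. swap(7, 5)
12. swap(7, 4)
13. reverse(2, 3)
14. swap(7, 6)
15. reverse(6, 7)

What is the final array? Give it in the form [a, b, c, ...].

After 1 (reverse(6, 7)): [F, C, D, A, E, G, B, H]
After 2 (rotate_left(4, 6, k=2)): [F, C, D, A, B, E, G, H]
After 3 (swap(0, 1)): [C, F, D, A, B, E, G, H]
After 4 (swap(3, 6)): [C, F, D, G, B, E, A, H]
After 5 (reverse(5, 7)): [C, F, D, G, B, H, A, E]
After 6 (swap(3, 6)): [C, F, D, A, B, H, G, E]
After 7 (swap(6, 0)): [G, F, D, A, B, H, C, E]
After 8 (reverse(0, 2)): [D, F, G, A, B, H, C, E]
After 9 (rotate_left(2, 7, k=3)): [D, F, H, C, E, G, A, B]
After 10 (swap(4, 3)): [D, F, H, E, C, G, A, B]
After 11 (swap(7, 5)): [D, F, H, E, C, B, A, G]
After 12 (swap(7, 4)): [D, F, H, E, G, B, A, C]
After 13 (reverse(2, 3)): [D, F, E, H, G, B, A, C]
After 14 (swap(7, 6)): [D, F, E, H, G, B, C, A]
After 15 (reverse(6, 7)): [D, F, E, H, G, B, A, C]

Answer: [D, F, E, H, G, B, A, C]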